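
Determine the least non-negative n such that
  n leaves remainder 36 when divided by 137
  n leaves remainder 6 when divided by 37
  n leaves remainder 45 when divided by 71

The moduli are pairwise coprime; M = 137·37·71 = 359899.
M/137 = 2627; 2627 ≡ 24 (mod 137); 24·40 ≡ 1, so inverse 40.
M/37 = 9727; 9727 ≡ 33 (mod 37); 33·9 ≡ 1, so inverse 9.
M/71 = 5069; 5069 ≡ 28 (mod 71); 28·33 ≡ 1, so inverse 33.
n ≡ 36·2627·40 + 6·9727·9 + 45·5069·33 = 11835603.
11835603 mod 359899 = 318835.

318835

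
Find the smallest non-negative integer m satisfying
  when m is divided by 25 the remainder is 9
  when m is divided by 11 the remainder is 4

59

From m ≡ 9 (mod 25) write m = 9 + 25t. Substituting into m ≡ 4 (mod 11) gives 25t ≡ 6 (mod 11), and since 3⁻¹ ≡ 4 (mod 11), t ≡ 2. Hence m ≡ 9 + 25·2 = 59 (mod 275).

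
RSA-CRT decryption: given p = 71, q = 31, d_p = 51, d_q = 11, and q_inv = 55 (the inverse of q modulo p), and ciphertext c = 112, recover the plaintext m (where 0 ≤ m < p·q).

165

m₁ = c^(d_p) mod p: c ≡ 41 (mod 71), and 41^51 mod 71 = 23.
m₂ = c^(d_q) mod q: c ≡ 19 (mod 31), and 19^11 mod 31 = 10.
h = q_inv·(m₁ − m₂) mod p = 55·(23 − 10) mod 71 = 5.
m = m₂ + h·q = 10 + 5·31 = 165.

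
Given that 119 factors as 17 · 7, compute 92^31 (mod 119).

Mod 17: 92 ≡ 7; by Fermat, exponent reduces to 31 mod 16 = 15; 7^15 ≡ 5 (mod 17).
Mod 7: 92 ≡ 1; by Fermat, exponent reduces to 31 mod 6 = 1; 1^1 ≡ 1 (mod 7).
Combine by CRT: x ≡ 5 (mod 17), x ≡ 1 (mod 7) ⇒ x ≡ 22 (mod 119).

22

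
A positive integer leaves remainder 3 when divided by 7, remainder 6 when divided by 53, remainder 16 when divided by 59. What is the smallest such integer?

19722

The moduli are pairwise coprime; N = 7·53·59 = 21889.
N/7 = 3127; 3127 ≡ 5 (mod 7); 5·3 ≡ 1, so inverse 3.
N/53 = 413; 413 ≡ 42 (mod 53); 42·24 ≡ 1, so inverse 24.
N/59 = 371; 371 ≡ 17 (mod 59); 17·7 ≡ 1, so inverse 7.
a ≡ 3·3127·3 + 6·413·24 + 16·371·7 = 129167.
129167 mod 21889 = 19722.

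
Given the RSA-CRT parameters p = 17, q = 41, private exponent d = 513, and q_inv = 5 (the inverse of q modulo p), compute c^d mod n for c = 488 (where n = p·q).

d_p = d mod (p−1) = 513 mod 16 = 1; d_q = d mod (q−1) = 33.
m₁ = c^(d_p) mod p: c ≡ 12 (mod 17), and 12^1 mod 17 = 12.
m₂ = c^(d_q) mod q: c ≡ 37 (mod 41), and 37^33 mod 41 = 18.
h = q_inv·(m₁ − m₂) mod p = 5·(12 − 18) mod 17 = 4.
m = m₂ + h·q = 18 + 4·41 = 182.

182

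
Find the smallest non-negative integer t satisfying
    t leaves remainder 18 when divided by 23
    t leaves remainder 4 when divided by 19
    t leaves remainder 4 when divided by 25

Combine the congruences pairwise.
From t ≡ 18 (mod 23) write t = 18 + 23s. Substituting into t ≡ 4 (mod 19) gives 23s ≡ 5 (mod 19), and since 4⁻¹ ≡ 5 (mod 19), s ≡ 6. Hence t ≡ 18 + 23·6 = 156 (mod 437).
From t ≡ 156 (mod 437) write t = 156 + 437s. Substituting into t ≡ 4 (mod 25) gives 437s ≡ 23 (mod 25), and since 12⁻¹ ≡ 23 (mod 25), s ≡ 4. Hence t ≡ 156 + 437·4 = 1904 (mod 10925).

1904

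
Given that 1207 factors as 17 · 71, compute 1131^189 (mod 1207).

Mod 17: 1131 ≡ 9; by Fermat, exponent reduces to 189 mod 16 = 13; 9^13 ≡ 8 (mod 17).
Mod 71: 1131 ≡ 66; by Fermat, exponent reduces to 189 mod 70 = 49; 66^49 ≡ 14 (mod 71).
Combine by CRT: x ≡ 8 (mod 17), x ≡ 14 (mod 71) ⇒ x ≡ 1079 (mod 1207).

1079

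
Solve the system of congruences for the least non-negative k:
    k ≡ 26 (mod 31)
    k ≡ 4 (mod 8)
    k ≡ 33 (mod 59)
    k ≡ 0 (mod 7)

100156

Combine the congruences pairwise.
From k ≡ 26 (mod 31) write k = 26 + 31t. Substituting into k ≡ 4 (mod 8) gives 31t ≡ 2 (mod 8), and since 7⁻¹ ≡ 7 (mod 8), t ≡ 6. Hence k ≡ 26 + 31·6 = 212 (mod 248).
From k ≡ 212 (mod 248) write k = 212 + 248t. Substituting into k ≡ 33 (mod 59) gives 248t ≡ 57 (mod 59), and since 12⁻¹ ≡ 5 (mod 59), t ≡ 49. Hence k ≡ 212 + 248·49 = 12364 (mod 14632).
From k ≡ 12364 (mod 14632) write k = 12364 + 14632t. Substituting into k ≡ 0 (mod 7) gives 14632t ≡ 5 (mod 7), and since 2⁻¹ ≡ 4 (mod 7), t ≡ 6. Hence k ≡ 12364 + 14632·6 = 100156 (mod 102424).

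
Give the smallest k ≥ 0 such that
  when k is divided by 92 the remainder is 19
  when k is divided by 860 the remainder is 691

2411

gcd(92, 860) = 4 and 4 | (691 − 19), so the pair is consistent; merging gives k ≡ 2411 (mod 19780), where 19780 = lcm(92, 860).
The solution is unique modulo lcm(92, 860) = 19780.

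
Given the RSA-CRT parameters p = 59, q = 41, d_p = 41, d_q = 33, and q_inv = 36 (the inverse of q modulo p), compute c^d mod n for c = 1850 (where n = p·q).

2376

m₁ = c^(d_p) mod p: c ≡ 21 (mod 59), and 21^41 mod 59 = 16.
m₂ = c^(d_q) mod q: c ≡ 5 (mod 41), and 5^33 mod 41 = 39.
h = q_inv·(m₁ − m₂) mod p = 36·(16 − 39) mod 59 = 57.
m = m₂ + h·q = 39 + 57·41 = 2376.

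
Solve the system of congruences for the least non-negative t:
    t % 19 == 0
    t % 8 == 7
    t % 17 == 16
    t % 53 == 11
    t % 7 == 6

From t ≡ 0 (mod 19) write t = 0 + 19s. Substituting into t ≡ 7 (mod 8) gives 19s ≡ 7 (mod 8), and since 3⁻¹ ≡ 3 (mod 8), s ≡ 5. Hence t ≡ 0 + 19·5 = 95 (mod 152).
From t ≡ 95 (mod 152) write t = 95 + 152s. Substituting into t ≡ 16 (mod 17) gives 152s ≡ 6 (mod 17), and since 16⁻¹ ≡ 16 (mod 17), s ≡ 11. Hence t ≡ 95 + 152·11 = 1767 (mod 2584).
From t ≡ 1767 (mod 2584) write t = 1767 + 2584s. Substituting into t ≡ 11 (mod 53) gives 2584s ≡ 46 (mod 53), and since 40⁻¹ ≡ 4 (mod 53), s ≡ 25. Hence t ≡ 1767 + 2584·25 = 66367 (mod 136952).
From t ≡ 66367 (mod 136952) write t = 66367 + 136952s. Substituting into t ≡ 6 (mod 7) gives 136952s ≡ 6 (mod 7), and since 4⁻¹ ≡ 2 (mod 7), s ≡ 5. Hence t ≡ 66367 + 136952·5 = 751127 (mod 958664).

751127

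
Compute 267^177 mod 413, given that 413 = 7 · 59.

Mod 7: 267 ≡ 1; by Fermat, exponent reduces to 177 mod 6 = 3; 1^3 ≡ 1 (mod 7).
Mod 59: 267 ≡ 31; by Fermat, exponent reduces to 177 mod 58 = 3; 31^3 ≡ 55 (mod 59).
Combine by CRT: x ≡ 1 (mod 7), x ≡ 55 (mod 59) ⇒ x ≡ 232 (mod 413).

232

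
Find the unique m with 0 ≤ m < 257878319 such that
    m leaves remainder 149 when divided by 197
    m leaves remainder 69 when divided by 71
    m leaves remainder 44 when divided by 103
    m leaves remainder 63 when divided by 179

The moduli are pairwise coprime; N = 197·71·103·179 = 257878319.
N/197 = 1309027; 1309027 ≡ 159 (mod 197); 159·57 ≡ 1, so inverse 57.
N/71 = 3632089; 3632089 ≡ 13 (mod 71); 13·11 ≡ 1, so inverse 11.
N/103 = 2503673; 2503673 ≡ 52 (mod 103); 52·2 ≡ 1, so inverse 2.
N/179 = 1440661; 1440661 ≡ 69 (mod 179); 69·96 ≡ 1, so inverse 96.
m ≡ 149·1309027·57 + 69·3632089·11 + 44·2503673·2 + 63·1440661·96 = 22807762814.
22807762814 mod 257878319 = 114470742.

114470742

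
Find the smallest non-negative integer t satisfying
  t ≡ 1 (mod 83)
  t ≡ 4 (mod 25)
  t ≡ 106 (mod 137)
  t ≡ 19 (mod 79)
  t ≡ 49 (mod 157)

From t ≡ 1 (mod 83) write t = 1 + 83s. Substituting into t ≡ 4 (mod 25) gives 83s ≡ 3 (mod 25), and since 8⁻¹ ≡ 22 (mod 25), s ≡ 16. Hence t ≡ 1 + 83·16 = 1329 (mod 2075).
From t ≡ 1329 (mod 2075) write t = 1329 + 2075s. Substituting into t ≡ 106 (mod 137) gives 2075s ≡ 10 (mod 137), and since 20⁻¹ ≡ 48 (mod 137), s ≡ 69. Hence t ≡ 1329 + 2075·69 = 144504 (mod 284275).
From t ≡ 144504 (mod 284275) write t = 144504 + 284275s. Substituting into t ≡ 19 (mod 79) gives 284275s ≡ 6 (mod 79), and since 33⁻¹ ≡ 12 (mod 79), s ≡ 72. Hence t ≡ 144504 + 284275·72 = 20612304 (mod 22457725).
From t ≡ 20612304 (mod 22457725) write t = 20612304 + 22457725s. Substituting into t ≡ 49 (mod 157) gives 22457725s ≡ 118 (mod 157), and since 131⁻¹ ≡ 6 (mod 157), s ≡ 80. Hence t ≡ 20612304 + 22457725·80 = 1817230304 (mod 3525862825).

1817230304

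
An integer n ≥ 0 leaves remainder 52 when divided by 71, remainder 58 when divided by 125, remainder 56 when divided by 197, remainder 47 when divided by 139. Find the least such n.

237964433

From n ≡ 52 (mod 71) write n = 52 + 71t. Substituting into n ≡ 58 (mod 125) gives 71t ≡ 6 (mod 125), and since 71⁻¹ ≡ 81 (mod 125), t ≡ 111. Hence n ≡ 52 + 71·111 = 7933 (mod 8875).
From n ≡ 7933 (mod 8875) write n = 7933 + 8875t. Substituting into n ≡ 56 (mod 197) gives 8875t ≡ 3 (mod 197), and since 10⁻¹ ≡ 138 (mod 197), t ≡ 20. Hence n ≡ 7933 + 8875·20 = 185433 (mod 1748375).
From n ≡ 185433 (mod 1748375) write n = 185433 + 1748375t. Substituting into n ≡ 47 (mod 139) gives 1748375t ≡ 40 (mod 139), and since 33⁻¹ ≡ 59 (mod 139), t ≡ 136. Hence n ≡ 185433 + 1748375·136 = 237964433 (mod 243024125).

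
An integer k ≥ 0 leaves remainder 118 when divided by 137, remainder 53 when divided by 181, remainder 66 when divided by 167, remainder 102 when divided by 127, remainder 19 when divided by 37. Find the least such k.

12338236284

Combine the congruences pairwise.
From k ≡ 118 (mod 137) write k = 118 + 137t. Substituting into k ≡ 53 (mod 181) gives 137t ≡ 116 (mod 181), and since 137⁻¹ ≡ 37 (mod 181), t ≡ 129. Hence k ≡ 118 + 137·129 = 17791 (mod 24797).
From k ≡ 17791 (mod 24797) write k = 17791 + 24797t. Substituting into k ≡ 66 (mod 167) gives 24797t ≡ 144 (mod 167), and since 81⁻¹ ≡ 33 (mod 167), t ≡ 76. Hence k ≡ 17791 + 24797·76 = 1902363 (mod 4141099).
From k ≡ 1902363 (mod 4141099) write k = 1902363 + 4141099t. Substituting into k ≡ 102 (mod 127) gives 4141099t ≡ 72 (mod 127), and since 10⁻¹ ≡ 89 (mod 127), t ≡ 58. Hence k ≡ 1902363 + 4141099·58 = 242086105 (mod 525919573).
From k ≡ 242086105 (mod 525919573) write k = 242086105 + 525919573t. Substituting into k ≡ 19 (mod 37) gives 525919573t ≡ 30 (mod 37), and since 19⁻¹ ≡ 2 (mod 37), t ≡ 23. Hence k ≡ 242086105 + 525919573·23 = 12338236284 (mod 19459024201).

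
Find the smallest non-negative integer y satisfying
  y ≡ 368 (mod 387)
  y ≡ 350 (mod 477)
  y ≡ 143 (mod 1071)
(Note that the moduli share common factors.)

1263923

gcd(387, 477) = 9 and 9 | (350 − 368), so the pair is consistent; merging gives y ≡ 12752 (mod 20511), where 20511 = lcm(387, 477).
gcd(20511, 1071) = 9 and 9 | (143 − 12752), so the pair is consistent; merging gives y ≡ 1263923 (mod 2440809), where 2440809 = lcm(20511, 1071).
The solution is unique modulo lcm(387, 477, 1071) = 2440809.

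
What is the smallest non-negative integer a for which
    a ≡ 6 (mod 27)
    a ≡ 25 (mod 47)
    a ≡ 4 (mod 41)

20094

The moduli are pairwise coprime; N = 27·47·41 = 52029.
N/27 = 1927; 1927 ≡ 10 (mod 27); 10·19 ≡ 1, so inverse 19.
N/47 = 1107; 1107 ≡ 26 (mod 47); 26·38 ≡ 1, so inverse 38.
N/41 = 1269; 1269 ≡ 39 (mod 41); 39·20 ≡ 1, so inverse 20.
a ≡ 6·1927·19 + 25·1107·38 + 4·1269·20 = 1372848.
1372848 mod 52029 = 20094.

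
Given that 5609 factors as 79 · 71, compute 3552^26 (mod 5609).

2788

Mod 79: 3552 ≡ 76; 76^26 ≡ 23 (mod 79).
Mod 71: 3552 ≡ 2; 2^26 ≡ 19 (mod 71).
Combine by CRT: x ≡ 23 (mod 79), x ≡ 19 (mod 71) ⇒ x ≡ 2788 (mod 5609).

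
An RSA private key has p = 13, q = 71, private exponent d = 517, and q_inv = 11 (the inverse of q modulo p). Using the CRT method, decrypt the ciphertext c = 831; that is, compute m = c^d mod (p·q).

d_p = d mod (p−1) = 517 mod 12 = 1; d_q = d mod (q−1) = 27.
m₁ = c^(d_p) mod p: c ≡ 12 (mod 13), and 12^1 mod 13 = 12.
m₂ = c^(d_q) mod q: c ≡ 50 (mod 71), and 50^27 mod 71 = 36.
h = q_inv·(m₁ − m₂) mod p = 11·(12 − 36) mod 13 = 9.
m = m₂ + h·q = 36 + 9·71 = 675.

675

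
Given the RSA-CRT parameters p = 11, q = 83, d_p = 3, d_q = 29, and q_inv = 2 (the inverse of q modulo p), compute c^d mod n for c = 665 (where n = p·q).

499

m₁ = c^(d_p) mod p: c ≡ 5 (mod 11), and 5^3 mod 11 = 4.
m₂ = c^(d_q) mod q: c ≡ 1 (mod 83), and 1^29 mod 83 = 1.
h = q_inv·(m₁ − m₂) mod p = 2·(4 − 1) mod 11 = 6.
m = m₂ + h·q = 1 + 6·83 = 499.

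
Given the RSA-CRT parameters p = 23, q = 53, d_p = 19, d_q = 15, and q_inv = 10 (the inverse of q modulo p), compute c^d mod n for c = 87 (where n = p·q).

m₁ = c^(d_p) mod p: c ≡ 18 (mod 23), and 18^19 mod 23 = 16.
m₂ = c^(d_q) mod q: c ≡ 34 (mod 53), and 34^15 mod 53 = 35.
h = q_inv·(m₁ − m₂) mod p = 10·(16 − 35) mod 23 = 17.
m = m₂ + h·q = 35 + 17·53 = 936.

936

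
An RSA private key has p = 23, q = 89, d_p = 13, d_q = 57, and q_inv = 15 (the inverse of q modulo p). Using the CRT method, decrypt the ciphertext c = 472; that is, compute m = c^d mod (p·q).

1754

m₁ = c^(d_p) mod p: c ≡ 12 (mod 23), and 12^13 mod 23 = 6.
m₂ = c^(d_q) mod q: c ≡ 27 (mod 89), and 27^57 mod 89 = 63.
h = q_inv·(m₁ − m₂) mod p = 15·(6 − 63) mod 23 = 19.
m = m₂ + h·q = 63 + 19·89 = 1754.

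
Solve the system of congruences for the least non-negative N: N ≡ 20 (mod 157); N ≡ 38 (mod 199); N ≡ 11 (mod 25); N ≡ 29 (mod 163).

Combine the congruences pairwise.
From N ≡ 20 (mod 157) write N = 20 + 157t. Substituting into N ≡ 38 (mod 199) gives 157t ≡ 18 (mod 199), and since 157⁻¹ ≡ 90 (mod 199), t ≡ 28. Hence N ≡ 20 + 157·28 = 4416 (mod 31243).
From N ≡ 4416 (mod 31243) write N = 4416 + 31243t. Substituting into N ≡ 11 (mod 25) gives 31243t ≡ 20 (mod 25), and since 18⁻¹ ≡ 7 (mod 25), t ≡ 15. Hence N ≡ 4416 + 31243·15 = 473061 (mod 781075).
From N ≡ 473061 (mod 781075) write N = 473061 + 781075t. Substituting into N ≡ 29 (mod 163) gives 781075t ≡ 157 (mod 163), and since 142⁻¹ ≡ 31 (mod 163), t ≡ 140. Hence N ≡ 473061 + 781075·140 = 109823561 (mod 127315225).

109823561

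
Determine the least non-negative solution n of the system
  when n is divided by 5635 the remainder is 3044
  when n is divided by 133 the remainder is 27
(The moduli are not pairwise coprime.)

53759

Combine the congruences pairwise.
gcd(5635, 133) = 7 and 7 | (27 − 3044), so the pair is consistent; merging gives n ≡ 53759 (mod 107065), where 107065 = lcm(5635, 133).
The solution is unique modulo lcm(5635, 133) = 107065.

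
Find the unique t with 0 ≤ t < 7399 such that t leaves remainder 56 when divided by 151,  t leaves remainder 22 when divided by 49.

2472

From t ≡ 56 (mod 151) write t = 56 + 151s. Substituting into t ≡ 22 (mod 49) gives 151s ≡ 15 (mod 49), and since 4⁻¹ ≡ 37 (mod 49), s ≡ 16. Hence t ≡ 56 + 151·16 = 2472 (mod 7399).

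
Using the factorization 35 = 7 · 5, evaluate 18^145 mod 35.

Mod 7: 18 ≡ 4; by Fermat, exponent reduces to 145 mod 6 = 1; 4^1 ≡ 4 (mod 7).
Mod 5: 18 ≡ 3; by Fermat, exponent reduces to 145 mod 4 = 1; 3^1 ≡ 3 (mod 5).
Combine by CRT: x ≡ 4 (mod 7), x ≡ 3 (mod 5) ⇒ x ≡ 18 (mod 35).

18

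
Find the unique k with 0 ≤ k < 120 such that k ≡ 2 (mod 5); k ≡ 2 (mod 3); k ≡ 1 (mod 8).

17

From k ≡ 2 (mod 5) write k = 2 + 5t. Substituting into k ≡ 2 (mod 3) gives 5t ≡ 0 (mod 3), and since 2⁻¹ ≡ 2 (mod 3), t ≡ 0. Hence k ≡ 2 + 5·0 = 2 (mod 15).
From k ≡ 2 (mod 15) write k = 2 + 15t. Substituting into k ≡ 1 (mod 8) gives 15t ≡ 7 (mod 8), and since 7⁻¹ ≡ 7 (mod 8), t ≡ 1. Hence k ≡ 2 + 15·1 = 17 (mod 120).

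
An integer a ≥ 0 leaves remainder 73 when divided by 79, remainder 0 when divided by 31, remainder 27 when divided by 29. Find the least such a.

From a ≡ 73 (mod 79) write a = 73 + 79t. Substituting into a ≡ 0 (mod 31) gives 79t ≡ 20 (mod 31), and since 17⁻¹ ≡ 11 (mod 31), t ≡ 3. Hence a ≡ 73 + 79·3 = 310 (mod 2449).
From a ≡ 310 (mod 2449) write a = 310 + 2449t. Substituting into a ≡ 27 (mod 29) gives 2449t ≡ 7 (mod 29), and since 13⁻¹ ≡ 9 (mod 29), t ≡ 5. Hence a ≡ 310 + 2449·5 = 12555 (mod 71021).

12555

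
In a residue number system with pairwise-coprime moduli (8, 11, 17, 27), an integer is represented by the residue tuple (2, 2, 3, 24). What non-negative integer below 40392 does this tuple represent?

The moduli are pairwise coprime; N = 8·11·17·27 = 40392.
N/8 = 5049; 5049 ≡ 1 (mod 8), inverse 1.
N/11 = 3672; 3672 ≡ 9 (mod 11); 9·5 ≡ 1, so inverse 5.
N/17 = 2376; 2376 ≡ 13 (mod 17); 13·4 ≡ 1, so inverse 4.
N/27 = 1496; 1496 ≡ 11 (mod 27); 11·5 ≡ 1, so inverse 5.
x ≡ 2·5049·1 + 2·3672·5 + 3·2376·4 + 24·1496·5 = 254850.
254850 mod 40392 = 12498.

12498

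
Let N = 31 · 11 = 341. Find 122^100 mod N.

1

Mod 31: 122 ≡ 29; by Fermat, exponent reduces to 100 mod 30 = 10; 29^10 ≡ 1 (mod 31).
Mod 11: 122 ≡ 1; since 10 | 100, by Fermat 1^100 ≡ 1 (mod 11).
Combine by CRT: x ≡ 1 (mod 31), x ≡ 1 (mod 11) ⇒ x ≡ 1 (mod 341).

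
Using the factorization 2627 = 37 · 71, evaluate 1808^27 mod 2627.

Mod 37: 1808 ≡ 32; 32^27 ≡ 6 (mod 37).
Mod 71: 1808 ≡ 33; 33^27 ≡ 61 (mod 71).
Combine by CRT: x ≡ 6 (mod 37), x ≡ 61 (mod 71) ⇒ x ≡ 487 (mod 2627).

487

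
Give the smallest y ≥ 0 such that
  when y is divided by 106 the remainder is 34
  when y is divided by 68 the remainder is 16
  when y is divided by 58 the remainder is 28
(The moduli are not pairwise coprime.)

gcd(106, 68) = 2 and 2 | (16 − 34), so the pair is consistent; merging gives y ≡ 2260 (mod 3604), where 3604 = lcm(106, 68).
gcd(3604, 58) = 2 and 2 | (28 − 2260), so the pair is consistent; merging gives y ≡ 41904 (mod 104516), where 104516 = lcm(3604, 58).
The solution is unique modulo lcm(106, 68, 58) = 104516.

41904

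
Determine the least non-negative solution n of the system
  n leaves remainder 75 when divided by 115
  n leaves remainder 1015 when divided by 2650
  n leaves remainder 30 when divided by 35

234215

gcd(115, 2650) = 5 and 5 | (1015 − 75), so the pair is consistent; merging gives n ≡ 51365 (mod 60950), where 60950 = lcm(115, 2650).
gcd(60950, 35) = 5 and 5 | (30 − 51365), so the pair is consistent; merging gives n ≡ 234215 (mod 426650), where 426650 = lcm(60950, 35).
The solution is unique modulo lcm(115, 2650, 35) = 426650.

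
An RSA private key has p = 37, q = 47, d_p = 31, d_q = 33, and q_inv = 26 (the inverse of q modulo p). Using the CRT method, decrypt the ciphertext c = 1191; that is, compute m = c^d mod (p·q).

1587

m₁ = c^(d_p) mod p: c ≡ 7 (mod 37), and 7^31 mod 37 = 33.
m₂ = c^(d_q) mod q: c ≡ 16 (mod 47), and 16^33 mod 47 = 36.
h = q_inv·(m₁ − m₂) mod p = 26·(33 − 36) mod 37 = 33.
m = m₂ + h·q = 36 + 33·47 = 1587.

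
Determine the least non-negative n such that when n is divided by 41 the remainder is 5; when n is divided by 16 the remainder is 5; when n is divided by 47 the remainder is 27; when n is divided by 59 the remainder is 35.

1534389

The moduli are pairwise coprime; M = 41·16·47·59 = 1819088.
M/41 = 44368; 44368 ≡ 6 (mod 41); 6·7 ≡ 1, so inverse 7.
M/16 = 113693; 113693 ≡ 13 (mod 16); 13·5 ≡ 1, so inverse 5.
M/47 = 38704; 38704 ≡ 23 (mod 47); 23·45 ≡ 1, so inverse 45.
M/59 = 30832; 30832 ≡ 34 (mod 59); 34·33 ≡ 1, so inverse 33.
n ≡ 5·44368·7 + 5·113693·5 + 27·38704·45 + 35·30832·33 = 87031525.
87031525 mod 1819088 = 1534389.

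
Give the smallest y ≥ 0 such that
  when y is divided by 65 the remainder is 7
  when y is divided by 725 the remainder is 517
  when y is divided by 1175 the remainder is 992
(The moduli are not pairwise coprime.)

gcd(65, 725) = 5 and 5 | (517 − 7), so the pair is consistent; merging gives y ≡ 1242 (mod 9425), where 9425 = lcm(65, 725).
gcd(9425, 1175) = 25 and 25 | (992 − 1242), so the pair is consistent; merging gives y ≡ 349967 (mod 442975), where 442975 = lcm(9425, 1175).
The solution is unique modulo lcm(65, 725, 1175) = 442975.

349967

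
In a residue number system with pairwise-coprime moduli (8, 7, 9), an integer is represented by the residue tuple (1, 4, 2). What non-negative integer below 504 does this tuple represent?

137

The moduli are pairwise coprime; N = 8·7·9 = 504.
N/8 = 63; 63 ≡ 7 (mod 8); 7·7 ≡ 1, so inverse 7.
N/7 = 72; 72 ≡ 2 (mod 7); 2·4 ≡ 1, so inverse 4.
N/9 = 56; 56 ≡ 2 (mod 9); 2·5 ≡ 1, so inverse 5.
x ≡ 1·63·7 + 4·72·4 + 2·56·5 = 2153.
2153 mod 504 = 137.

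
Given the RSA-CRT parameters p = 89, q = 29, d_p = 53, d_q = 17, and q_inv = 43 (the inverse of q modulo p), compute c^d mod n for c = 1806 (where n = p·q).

1750

m₁ = c^(d_p) mod p: c ≡ 26 (mod 89), and 26^53 mod 89 = 59.
m₂ = c^(d_q) mod q: c ≡ 8 (mod 29), and 8^17 mod 29 = 10.
h = q_inv·(m₁ − m₂) mod p = 43·(59 − 10) mod 89 = 60.
m = m₂ + h·q = 10 + 60·29 = 1750.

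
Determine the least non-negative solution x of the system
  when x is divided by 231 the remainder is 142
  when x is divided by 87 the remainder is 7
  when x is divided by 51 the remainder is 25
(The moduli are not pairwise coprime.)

111715

gcd(231, 87) = 3 and 3 | (7 − 142), so the pair is consistent; merging gives x ≡ 4531 (mod 6699), where 6699 = lcm(231, 87).
gcd(6699, 51) = 3 and 3 | (25 − 4531), so the pair is consistent; merging gives x ≡ 111715 (mod 113883), where 113883 = lcm(6699, 51).
The solution is unique modulo lcm(231, 87, 51) = 113883.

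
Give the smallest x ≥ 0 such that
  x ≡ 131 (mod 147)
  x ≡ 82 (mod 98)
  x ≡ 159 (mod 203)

gcd(147, 98) = 49 and 49 | (82 − 131), so the pair is consistent; merging gives x ≡ 278 (mod 294), where 294 = lcm(147, 98).
gcd(294, 203) = 7 and 7 | (159 − 278), so the pair is consistent; merging gives x ≡ 6452 (mod 8526), where 8526 = lcm(294, 203).
The solution is unique modulo lcm(147, 98, 203) = 8526.

6452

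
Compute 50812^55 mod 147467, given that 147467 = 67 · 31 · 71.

Mod 67: 50812 ≡ 26; 26^55 ≡ 29 (mod 67).
Mod 31: 50812 ≡ 3; by Fermat, exponent reduces to 55 mod 30 = 25; 3^25 ≡ 6 (mod 31).
Mod 71: 50812 ≡ 47; 47^55 ≡ 51 (mod 71).
Combine by CRT: x ≡ 29 (mod 67), x ≡ 6 (mod 31), x ≡ 51 (mod 71) ⇒ x ≡ 59123 (mod 147467).

59123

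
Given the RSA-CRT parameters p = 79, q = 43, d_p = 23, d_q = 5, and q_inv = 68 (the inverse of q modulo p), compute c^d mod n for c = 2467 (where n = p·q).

1010

m₁ = c^(d_p) mod p: c ≡ 18 (mod 79), and 18^23 mod 79 = 62.
m₂ = c^(d_q) mod q: c ≡ 16 (mod 43), and 16^5 mod 43 = 21.
h = q_inv·(m₁ − m₂) mod p = 68·(62 − 21) mod 79 = 23.
m = m₂ + h·q = 21 + 23·43 = 1010.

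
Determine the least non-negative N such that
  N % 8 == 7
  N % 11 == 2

From N ≡ 7 (mod 8) write N = 7 + 8t. Substituting into N ≡ 2 (mod 11) gives 8t ≡ 6 (mod 11), and since 8⁻¹ ≡ 7 (mod 11), t ≡ 9. Hence N ≡ 7 + 8·9 = 79 (mod 88).

79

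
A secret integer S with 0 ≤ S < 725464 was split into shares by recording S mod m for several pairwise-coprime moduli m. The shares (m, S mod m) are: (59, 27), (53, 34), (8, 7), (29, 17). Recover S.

557223

From S ≡ 27 (mod 59) write S = 27 + 59t. Substituting into S ≡ 34 (mod 53) gives 59t ≡ 7 (mod 53), and since 6⁻¹ ≡ 9 (mod 53), t ≡ 10. Hence S ≡ 27 + 59·10 = 617 (mod 3127).
From S ≡ 617 (mod 3127) write S = 617 + 3127t. Substituting into S ≡ 7 (mod 8) gives 3127t ≡ 6 (mod 8), and since 7⁻¹ ≡ 7 (mod 8), t ≡ 2. Hence S ≡ 617 + 3127·2 = 6871 (mod 25016).
From S ≡ 6871 (mod 25016) write S = 6871 + 25016t. Substituting into S ≡ 17 (mod 29) gives 25016t ≡ 19 (mod 29), and since 18⁻¹ ≡ 21 (mod 29), t ≡ 22. Hence S ≡ 6871 + 25016·22 = 557223 (mod 725464).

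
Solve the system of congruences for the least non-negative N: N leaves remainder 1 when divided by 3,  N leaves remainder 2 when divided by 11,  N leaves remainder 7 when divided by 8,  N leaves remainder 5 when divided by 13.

343

The moduli are pairwise coprime; M = 3·11·8·13 = 3432.
M/3 = 1144; 1144 ≡ 1 (mod 3), inverse 1.
M/11 = 312; 312 ≡ 4 (mod 11); 4·3 ≡ 1, so inverse 3.
M/8 = 429; 429 ≡ 5 (mod 8); 5·5 ≡ 1, so inverse 5.
M/13 = 264; 264 ≡ 4 (mod 13); 4·10 ≡ 1, so inverse 10.
N ≡ 1·1144·1 + 2·312·3 + 7·429·5 + 5·264·10 = 31231.
31231 mod 3432 = 343.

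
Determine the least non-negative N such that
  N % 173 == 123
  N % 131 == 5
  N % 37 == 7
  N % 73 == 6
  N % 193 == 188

3527422202

The moduli are pairwise coprime; M = 173·131·37·73·193 = 11814063259.
M/173 = 68289383; 68289383 ≡ 55 (mod 173); 55·151 ≡ 1, so inverse 151.
M/131 = 90183689; 90183689 ≡ 14 (mod 131); 14·103 ≡ 1, so inverse 103.
M/37 = 319299007; 319299007 ≡ 33 (mod 37); 33·9 ≡ 1, so inverse 9.
M/73 = 161836483; 161836483 ≡ 9 (mod 73); 9·65 ≡ 1, so inverse 65.
M/193 = 61212763; 61212763 ≡ 111 (mod 193); 111·40 ≡ 1, so inverse 40.
N ≡ 123·68289383·151 + 5·90183689·103 + 7·319299007·9 + 6·161836483·65 + 188·61212763·40 = 1858335353865.
1858335353865 mod 11814063259 = 3527422202.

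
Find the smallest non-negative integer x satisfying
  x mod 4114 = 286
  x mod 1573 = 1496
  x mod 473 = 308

gcd(4114, 1573) = 121 and 121 | (1496 − 286), so the pair is consistent; merging gives x ≡ 45540 (mod 53482), where 53482 = lcm(4114, 1573).
gcd(53482, 473) = 11 and 11 | (308 − 45540), so the pair is consistent; merging gives x ≡ 1863928 (mod 2299726), where 2299726 = lcm(53482, 473).
The solution is unique modulo lcm(4114, 1573, 473) = 2299726.

1863928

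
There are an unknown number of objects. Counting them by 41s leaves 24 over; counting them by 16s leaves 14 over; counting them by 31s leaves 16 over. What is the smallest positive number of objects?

3550

From N ≡ 24 (mod 41) write N = 24 + 41t. Substituting into N ≡ 14 (mod 16) gives 41t ≡ 6 (mod 16), and since 9⁻¹ ≡ 9 (mod 16), t ≡ 6. Hence N ≡ 24 + 41·6 = 270 (mod 656).
From N ≡ 270 (mod 656) write N = 270 + 656t. Substituting into N ≡ 16 (mod 31) gives 656t ≡ 25 (mod 31), and since 5⁻¹ ≡ 25 (mod 31), t ≡ 5. Hence N ≡ 270 + 656·5 = 3550 (mod 20336).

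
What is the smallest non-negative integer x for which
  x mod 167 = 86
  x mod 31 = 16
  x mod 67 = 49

The moduli are pairwise coprime; N = 167·31·67 = 346859.
N/167 = 2077; 2077 ≡ 73 (mod 167); 73·151 ≡ 1, so inverse 151.
N/31 = 11189; 11189 ≡ 29 (mod 31); 29·15 ≡ 1, so inverse 15.
N/67 = 5177; 5177 ≡ 18 (mod 67); 18·41 ≡ 1, so inverse 41.
x ≡ 86·2077·151 + 16·11189·15 + 49·5177·41 = 40057875.
40057875 mod 346859 = 169090.

169090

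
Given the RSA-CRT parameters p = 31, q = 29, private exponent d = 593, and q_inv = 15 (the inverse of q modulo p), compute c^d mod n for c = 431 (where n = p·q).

d_p = d mod (p−1) = 593 mod 30 = 23; d_q = d mod (q−1) = 5.
m₁ = c^(d_p) mod p: c ≡ 28 (mod 31), and 28^23 mod 31 = 20.
m₂ = c^(d_q) mod q: c ≡ 25 (mod 29), and 25^5 mod 29 = 20.
h = q_inv·(m₁ − m₂) mod p = 15·(20 − 20) mod 31 = 0.
m = m₂ + h·q = 20 + 0·29 = 20.

20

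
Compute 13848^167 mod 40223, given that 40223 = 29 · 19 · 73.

Mod 29: 13848 ≡ 15; by Fermat, exponent reduces to 167 mod 28 = 27; 15^27 ≡ 2 (mod 29).
Mod 19: 13848 ≡ 16; by Fermat, exponent reduces to 167 mod 18 = 5; 16^5 ≡ 4 (mod 19).
Mod 73: 13848 ≡ 51; by Fermat, exponent reduces to 167 mod 72 = 23; 51^23 ≡ 63 (mod 73).
Combine by CRT: x ≡ 2 (mod 29), x ≡ 4 (mod 19), x ≡ 63 (mod 73) ⇒ x ≡ 14444 (mod 40223).

14444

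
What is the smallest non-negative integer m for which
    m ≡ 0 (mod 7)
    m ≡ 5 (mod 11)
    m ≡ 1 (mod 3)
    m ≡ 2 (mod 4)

The moduli are pairwise coprime; N = 7·11·3·4 = 924.
N/7 = 132; 132 ≡ 6 (mod 7); 6·6 ≡ 1, so inverse 6.
N/11 = 84; 84 ≡ 7 (mod 11); 7·8 ≡ 1, so inverse 8.
N/3 = 308; 308 ≡ 2 (mod 3); 2·2 ≡ 1, so inverse 2.
N/4 = 231; 231 ≡ 3 (mod 4); 3·3 ≡ 1, so inverse 3.
m ≡ 0·132·6 + 5·84·8 + 1·308·2 + 2·231·3 = 5362.
5362 mod 924 = 742.

742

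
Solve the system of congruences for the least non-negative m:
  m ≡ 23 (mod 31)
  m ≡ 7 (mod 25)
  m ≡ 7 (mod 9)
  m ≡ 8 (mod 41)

174832

The moduli are pairwise coprime; N = 31·25·9·41 = 285975.
N/31 = 9225; 9225 ≡ 18 (mod 31); 18·19 ≡ 1, so inverse 19.
N/25 = 11439; 11439 ≡ 14 (mod 25); 14·9 ≡ 1, so inverse 9.
N/9 = 31775; 31775 ≡ 5 (mod 9); 5·2 ≡ 1, so inverse 2.
N/41 = 6975; 6975 ≡ 5 (mod 41); 5·33 ≡ 1, so inverse 33.
m ≡ 23·9225·19 + 7·11439·9 + 7·31775·2 + 8·6975·33 = 7038232.
7038232 mod 285975 = 174832.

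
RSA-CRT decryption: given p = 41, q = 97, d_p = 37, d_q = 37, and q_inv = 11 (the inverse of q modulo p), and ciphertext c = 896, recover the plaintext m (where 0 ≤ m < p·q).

m₁ = c^(d_p) mod p: c ≡ 35 (mod 41), and 35^37 mod 41 = 26.
m₂ = c^(d_q) mod q: c ≡ 23 (mod 97), and 23^37 mod 97 = 14.
h = q_inv·(m₁ − m₂) mod p = 11·(26 − 14) mod 41 = 9.
m = m₂ + h·q = 14 + 9·97 = 887.

887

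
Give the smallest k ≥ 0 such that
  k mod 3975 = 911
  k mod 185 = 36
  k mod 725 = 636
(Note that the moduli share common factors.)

3892436

gcd(3975, 185) = 5 and 5 | (36 − 911), so the pair is consistent; merging gives k ≡ 68486 (mod 147075), where 147075 = lcm(3975, 185).
gcd(147075, 725) = 25 and 25 | (636 − 68486), so the pair is consistent; merging gives k ≡ 3892436 (mod 4265175), where 4265175 = lcm(147075, 725).
The solution is unique modulo lcm(3975, 185, 725) = 4265175.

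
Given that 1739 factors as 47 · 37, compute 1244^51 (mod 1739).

Mod 47: 1244 ≡ 22; by Fermat, exponent reduces to 51 mod 46 = 5; 22^5 ≡ 35 (mod 47).
Mod 37: 1244 ≡ 23; by Fermat, exponent reduces to 51 mod 36 = 15; 23^15 ≡ 31 (mod 37).
Combine by CRT: x ≡ 35 (mod 47), x ≡ 31 (mod 37) ⇒ x ≡ 364 (mod 1739).

364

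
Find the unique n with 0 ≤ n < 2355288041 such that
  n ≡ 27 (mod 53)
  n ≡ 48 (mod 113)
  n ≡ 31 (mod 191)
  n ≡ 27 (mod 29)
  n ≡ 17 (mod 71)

Combine the congruences pairwise.
From n ≡ 27 (mod 53) write n = 27 + 53t. Substituting into n ≡ 48 (mod 113) gives 53t ≡ 21 (mod 113), and since 53⁻¹ ≡ 32 (mod 113), t ≡ 107. Hence n ≡ 27 + 53·107 = 5698 (mod 5989).
From n ≡ 5698 (mod 5989) write n = 5698 + 5989t. Substituting into n ≡ 31 (mod 191) gives 5989t ≡ 63 (mod 191), and since 68⁻¹ ≡ 59 (mod 191), t ≡ 88. Hence n ≡ 5698 + 5989·88 = 532730 (mod 1143899).
From n ≡ 532730 (mod 1143899) write n = 532730 + 1143899t. Substituting into n ≡ 27 (mod 29) gives 1143899t ≡ 27 (mod 29), and since 23⁻¹ ≡ 24 (mod 29), t ≡ 10. Hence n ≡ 532730 + 1143899·10 = 11971720 (mod 33173071).
From n ≡ 11971720 (mod 33173071) write n = 11971720 + 33173071t. Substituting into n ≡ 17 (mod 71) gives 33173071t ≡ 33 (mod 71), and since 25⁻¹ ≡ 54 (mod 71), t ≡ 7. Hence n ≡ 11971720 + 33173071·7 = 244183217 (mod 2355288041).

244183217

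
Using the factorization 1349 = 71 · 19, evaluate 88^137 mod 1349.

350

Mod 71: 88 ≡ 17; by Fermat, exponent reduces to 137 mod 70 = 67; 17^67 ≡ 66 (mod 71).
Mod 19: 88 ≡ 12; by Fermat, exponent reduces to 137 mod 18 = 11; 12^11 ≡ 8 (mod 19).
Combine by CRT: x ≡ 66 (mod 71), x ≡ 8 (mod 19) ⇒ x ≡ 350 (mod 1349).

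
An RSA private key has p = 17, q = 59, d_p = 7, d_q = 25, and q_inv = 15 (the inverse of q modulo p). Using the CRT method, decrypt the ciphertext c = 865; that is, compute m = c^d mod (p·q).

450

m₁ = c^(d_p) mod p: c ≡ 15 (mod 17), and 15^7 mod 17 = 8.
m₂ = c^(d_q) mod q: c ≡ 39 (mod 59), and 39^25 mod 59 = 37.
h = q_inv·(m₁ − m₂) mod p = 15·(8 − 37) mod 17 = 7.
m = m₂ + h·q = 37 + 7·59 = 450.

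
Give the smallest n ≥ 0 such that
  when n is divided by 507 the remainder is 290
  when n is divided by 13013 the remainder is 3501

gcd(507, 13013) = 169 and 169 | (3501 − 290), so the pair is consistent; merging gives n ≡ 16514 (mod 39039), where 39039 = lcm(507, 13013).
The solution is unique modulo lcm(507, 13013) = 39039.

16514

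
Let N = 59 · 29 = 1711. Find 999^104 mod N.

1325

Mod 59: 999 ≡ 55; by Fermat, exponent reduces to 104 mod 58 = 46; 55^46 ≡ 27 (mod 59).
Mod 29: 999 ≡ 13; by Fermat, exponent reduces to 104 mod 28 = 20; 13^20 ≡ 20 (mod 29).
Combine by CRT: x ≡ 27 (mod 59), x ≡ 20 (mod 29) ⇒ x ≡ 1325 (mod 1711).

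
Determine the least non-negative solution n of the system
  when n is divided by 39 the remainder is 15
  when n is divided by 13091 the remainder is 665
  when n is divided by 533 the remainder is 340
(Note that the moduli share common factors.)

1479948

Combine the congruences pairwise.
gcd(39, 13091) = 13 and 13 | (665 − 15), so the pair is consistent; merging gives n ≡ 26847 (mod 39273), where 39273 = lcm(39, 13091).
gcd(39273, 533) = 13 and 13 | (340 − 26847), so the pair is consistent; merging gives n ≡ 1479948 (mod 1610193), where 1610193 = lcm(39273, 533).
The solution is unique modulo lcm(39, 13091, 533) = 1610193.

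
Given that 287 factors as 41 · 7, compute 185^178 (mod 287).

Mod 41: 185 ≡ 21; by Fermat, exponent reduces to 178 mod 40 = 18; 21^18 ≡ 4 (mod 41).
Mod 7: 185 ≡ 3; by Fermat, exponent reduces to 178 mod 6 = 4; 3^4 ≡ 4 (mod 7).
Combine by CRT: x ≡ 4 (mod 41), x ≡ 4 (mod 7) ⇒ x ≡ 4 (mod 287).

4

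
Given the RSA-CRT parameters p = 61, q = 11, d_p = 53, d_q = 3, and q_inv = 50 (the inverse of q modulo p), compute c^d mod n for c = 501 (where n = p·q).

m₁ = c^(d_p) mod p: c ≡ 13 (mod 61), and 13^53 mod 61 = 47.
m₂ = c^(d_q) mod q: c ≡ 6 (mod 11), and 6^3 mod 11 = 7.
h = q_inv·(m₁ − m₂) mod p = 50·(47 − 7) mod 61 = 48.
m = m₂ + h·q = 7 + 48·11 = 535.

535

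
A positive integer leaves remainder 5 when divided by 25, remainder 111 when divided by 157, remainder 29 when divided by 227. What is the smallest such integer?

Combine the congruences pairwise.
From n ≡ 5 (mod 25) write n = 5 + 25t. Substituting into n ≡ 111 (mod 157) gives 25t ≡ 106 (mod 157), and since 25⁻¹ ≡ 44 (mod 157), t ≡ 111. Hence n ≡ 5 + 25·111 = 2780 (mod 3925).
From n ≡ 2780 (mod 3925) write n = 2780 + 3925t. Substituting into n ≡ 29 (mod 227) gives 3925t ≡ 200 (mod 227), and since 66⁻¹ ≡ 86 (mod 227), t ≡ 175. Hence n ≡ 2780 + 3925·175 = 689655 (mod 890975).

689655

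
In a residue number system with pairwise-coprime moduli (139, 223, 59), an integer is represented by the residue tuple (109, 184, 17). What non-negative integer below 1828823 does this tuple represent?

From x ≡ 109 (mod 139) write x = 109 + 139t. Substituting into x ≡ 184 (mod 223) gives 139t ≡ 75 (mod 223), and since 139⁻¹ ≡ 146 (mod 223), t ≡ 23. Hence x ≡ 109 + 139·23 = 3306 (mod 30997).
From x ≡ 3306 (mod 30997) write x = 3306 + 30997t. Substituting into x ≡ 17 (mod 59) gives 30997t ≡ 15 (mod 59), and since 22⁻¹ ≡ 51 (mod 59), t ≡ 57. Hence x ≡ 3306 + 30997·57 = 1770135 (mod 1828823).

1770135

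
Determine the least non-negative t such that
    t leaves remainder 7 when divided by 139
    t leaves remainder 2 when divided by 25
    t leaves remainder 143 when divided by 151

341252

Combine the congruences pairwise.
From t ≡ 7 (mod 139) write t = 7 + 139s. Substituting into t ≡ 2 (mod 25) gives 139s ≡ 20 (mod 25), and since 14⁻¹ ≡ 9 (mod 25), s ≡ 5. Hence t ≡ 7 + 139·5 = 702 (mod 3475).
From t ≡ 702 (mod 3475) write t = 702 + 3475s. Substituting into t ≡ 143 (mod 151) gives 3475s ≡ 45 (mod 151), and since 2⁻¹ ≡ 76 (mod 151), s ≡ 98. Hence t ≡ 702 + 3475·98 = 341252 (mod 524725).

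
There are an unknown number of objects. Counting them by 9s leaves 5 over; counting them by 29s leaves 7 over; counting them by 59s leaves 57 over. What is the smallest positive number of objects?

12506

From N ≡ 5 (mod 9) write N = 5 + 9t. Substituting into N ≡ 7 (mod 29) gives 9t ≡ 2 (mod 29), and since 9⁻¹ ≡ 13 (mod 29), t ≡ 26. Hence N ≡ 5 + 9·26 = 239 (mod 261).
From N ≡ 239 (mod 261) write N = 239 + 261t. Substituting into N ≡ 57 (mod 59) gives 261t ≡ 54 (mod 59), and since 25⁻¹ ≡ 26 (mod 59), t ≡ 47. Hence N ≡ 239 + 261·47 = 12506 (mod 15399).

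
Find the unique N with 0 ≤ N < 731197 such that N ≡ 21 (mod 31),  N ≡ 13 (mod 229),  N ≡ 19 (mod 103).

From N ≡ 21 (mod 31) write N = 21 + 31t. Substituting into N ≡ 13 (mod 229) gives 31t ≡ 221 (mod 229), and since 31⁻¹ ≡ 133 (mod 229), t ≡ 81. Hence N ≡ 21 + 31·81 = 2532 (mod 7099).
From N ≡ 2532 (mod 7099) write N = 2532 + 7099t. Substituting into N ≡ 19 (mod 103) gives 7099t ≡ 62 (mod 103), and since 95⁻¹ ≡ 90 (mod 103), t ≡ 18. Hence N ≡ 2532 + 7099·18 = 130314 (mod 731197).

130314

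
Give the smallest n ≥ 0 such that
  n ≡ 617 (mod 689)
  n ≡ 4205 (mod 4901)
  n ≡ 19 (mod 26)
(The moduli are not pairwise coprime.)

298265

gcd(689, 4901) = 13 and 13 | (4205 − 617), so the pair is consistent; merging gives n ≡ 38512 (mod 259753), where 259753 = lcm(689, 4901).
gcd(259753, 26) = 13 and 13 | (19 − 38512), so the pair is consistent; merging gives n ≡ 298265 (mod 519506), where 519506 = lcm(259753, 26).
The solution is unique modulo lcm(689, 4901, 26) = 519506.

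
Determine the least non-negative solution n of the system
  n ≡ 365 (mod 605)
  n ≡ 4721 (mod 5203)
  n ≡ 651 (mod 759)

gcd(605, 5203) = 121 and 121 | (4721 − 365), so the pair is consistent; merging gives n ≡ 20330 (mod 26015), where 26015 = lcm(605, 5203).
gcd(26015, 759) = 11 and 11 | (651 − 20330), so the pair is consistent; merging gives n ≡ 1633260 (mod 1795035), where 1795035 = lcm(26015, 759).
The solution is unique modulo lcm(605, 5203, 759) = 1795035.

1633260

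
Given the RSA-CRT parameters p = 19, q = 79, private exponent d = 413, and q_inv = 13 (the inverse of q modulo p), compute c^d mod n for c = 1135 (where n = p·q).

1459

d_p = d mod (p−1) = 413 mod 18 = 17; d_q = d mod (q−1) = 23.
m₁ = c^(d_p) mod p: c ≡ 14 (mod 19), and 14^17 mod 19 = 15.
m₂ = c^(d_q) mod q: c ≡ 29 (mod 79), and 29^23 mod 79 = 37.
h = q_inv·(m₁ − m₂) mod p = 13·(15 − 37) mod 19 = 18.
m = m₂ + h·q = 37 + 18·79 = 1459.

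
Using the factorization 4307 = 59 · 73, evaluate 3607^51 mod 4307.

Mod 59: 3607 ≡ 8; 8^51 ≡ 39 (mod 59).
Mod 73: 3607 ≡ 30; 30^51 ≡ 63 (mod 73).
Combine by CRT: x ≡ 39 (mod 59), x ≡ 63 (mod 73) ⇒ x ≡ 2399 (mod 4307).

2399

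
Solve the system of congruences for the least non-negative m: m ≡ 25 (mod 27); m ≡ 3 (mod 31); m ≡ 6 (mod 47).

33235

From m ≡ 25 (mod 27) write m = 25 + 27t. Substituting into m ≡ 3 (mod 31) gives 27t ≡ 9 (mod 31), and since 27⁻¹ ≡ 23 (mod 31), t ≡ 21. Hence m ≡ 25 + 27·21 = 592 (mod 837).
From m ≡ 592 (mod 837) write m = 592 + 837t. Substituting into m ≡ 6 (mod 47) gives 837t ≡ 25 (mod 47), and since 38⁻¹ ≡ 26 (mod 47), t ≡ 39. Hence m ≡ 592 + 837·39 = 33235 (mod 39339).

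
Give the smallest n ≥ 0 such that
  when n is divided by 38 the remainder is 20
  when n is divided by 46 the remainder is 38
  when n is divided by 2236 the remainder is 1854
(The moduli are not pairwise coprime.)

444582

gcd(38, 46) = 2 and 2 | (38 − 20), so the pair is consistent; merging gives n ≡ 590 (mod 874), where 874 = lcm(38, 46).
gcd(874, 2236) = 2 and 2 | (1854 − 590), so the pair is consistent; merging gives n ≡ 444582 (mod 977132), where 977132 = lcm(874, 2236).
The solution is unique modulo lcm(38, 46, 2236) = 977132.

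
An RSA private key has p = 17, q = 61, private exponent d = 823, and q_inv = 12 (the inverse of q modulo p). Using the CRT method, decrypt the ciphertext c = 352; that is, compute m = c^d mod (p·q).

d_p = d mod (p−1) = 823 mod 16 = 7; d_q = d mod (q−1) = 43.
m₁ = c^(d_p) mod p: c ≡ 12 (mod 17), and 12^7 mod 17 = 7.
m₂ = c^(d_q) mod q: c ≡ 47 (mod 61), and 47^43 mod 61 = 47.
h = q_inv·(m₁ − m₂) mod p = 12·(7 − 47) mod 17 = 13.
m = m₂ + h·q = 47 + 13·61 = 840.

840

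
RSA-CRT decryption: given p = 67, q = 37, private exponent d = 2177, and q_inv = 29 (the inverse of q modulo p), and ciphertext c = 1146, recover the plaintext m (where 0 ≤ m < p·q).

d_p = d mod (p−1) = 2177 mod 66 = 65; d_q = d mod (q−1) = 17.
m₁ = c^(d_p) mod p: c ≡ 7 (mod 67), and 7^65 mod 67 = 48.
m₂ = c^(d_q) mod q: c ≡ 36 (mod 37), and 36^17 mod 37 = 36.
h = q_inv·(m₁ − m₂) mod p = 29·(48 − 36) mod 67 = 13.
m = m₂ + h·q = 36 + 13·37 = 517.

517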